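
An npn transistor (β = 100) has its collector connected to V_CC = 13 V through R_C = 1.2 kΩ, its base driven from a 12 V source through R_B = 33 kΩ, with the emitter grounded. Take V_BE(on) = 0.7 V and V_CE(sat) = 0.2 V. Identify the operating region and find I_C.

saturation; I_C ≈ 11 mA

Assume active: I_B = (12 − 0.7)/33 = 0.342 mA, giving I_C = β·I_B = 34.2 mA.
But then V_CE = 13 − 34.2×1.2 = -28.1 V < V_CE(sat) = 0.2 V — impossible in the active region.
So the transistor is saturated. With V_CE = 0.2 V, I_C = (V_CC − 0.2)/R_C = 12.8/1.2 = 10.7 mA.
Check: β·I_B = 34.2 mA > I_C = 10.7 mA, confirming saturation.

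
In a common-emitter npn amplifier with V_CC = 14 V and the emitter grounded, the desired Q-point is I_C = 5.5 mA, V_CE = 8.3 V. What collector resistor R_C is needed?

Collector loop: V_CC = I_C·R_C + V_CE.
R_C = (V_CC − V_CE)/I_C = (14 − 8.3)/5.5 = 1.04 kΩ.

R_C ≈ 1 kΩ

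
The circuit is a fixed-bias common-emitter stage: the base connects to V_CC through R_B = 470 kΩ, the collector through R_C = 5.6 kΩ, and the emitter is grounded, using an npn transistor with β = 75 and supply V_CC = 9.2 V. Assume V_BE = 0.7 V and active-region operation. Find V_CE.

V_CE ≈ 1.6 V

Base loop: V_CC = I_B·R_B + V_BE, so I_B = (9.2 − 0.7)/470 kΩ = 0.0181 mA.
In the active region I_C = β·I_B = 75 × 0.0181 = 1.36 mA.
Collector loop: V_CE = V_CC − I_C·R_C = 9.2 − 1.36×5.6 = 1.6 V.
Since V_CE = 1.6 V > V_CE(sat) ≈ 0.2 V, the transistor is in the active region as assumed.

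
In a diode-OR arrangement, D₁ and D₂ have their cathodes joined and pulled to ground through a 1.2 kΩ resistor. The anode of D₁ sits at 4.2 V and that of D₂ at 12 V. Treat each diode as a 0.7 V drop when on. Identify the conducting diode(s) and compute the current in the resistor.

Only D₂ conducts; I_R ≈ 9.4 mA

Assume both conduct. Then node N would need to be at both 4.2−0.7 = 3.5 V and 12−0.7 = 11.3 V, which is impossible.
Assume only D₂ conducts: V_N = 12 − 0.7 = 11.3 V, so I_R = 11.3/1.2 = 9.42 mA.
Check D₁: its anode-to-cathode voltage is 4.2 − 11.3 = -7.1 V < 0.7 V, so it is off. The assumption is consistent.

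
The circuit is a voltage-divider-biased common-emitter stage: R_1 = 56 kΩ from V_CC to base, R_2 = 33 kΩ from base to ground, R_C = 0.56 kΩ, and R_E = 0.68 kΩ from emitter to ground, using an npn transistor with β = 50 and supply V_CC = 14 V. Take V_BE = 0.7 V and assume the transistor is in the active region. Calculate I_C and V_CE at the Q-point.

I_C ≈ 4.1 mA, V_CE ≈ 8.9 V

Thevenize the base divider: V_Th = V_CC·R_2/(R_1+R_2) = 14×33/89 = 5.19 V, R_Th = R_1‖R_2 = 20.8 kΩ.
Base-emitter loop: V_Th = I_B·R_Th + V_BE + (β+1)I_B·R_E, so I_B = (5.19 − 0.7) / (20.8 + 51×0.68) = 0.081 mA.
I_C = β·I_B = 50×0.081 = 4.05 mA, and I_E = (β+1)I_B = 4.13 mA.
V_CE = V_CC − I_C·R_C − I_E·R_E = 14 − 4.05×0.56 − 4.13×0.68 = 8.92 V.
V_CE = 8.92 V > 0.2 V confirms active-region operation.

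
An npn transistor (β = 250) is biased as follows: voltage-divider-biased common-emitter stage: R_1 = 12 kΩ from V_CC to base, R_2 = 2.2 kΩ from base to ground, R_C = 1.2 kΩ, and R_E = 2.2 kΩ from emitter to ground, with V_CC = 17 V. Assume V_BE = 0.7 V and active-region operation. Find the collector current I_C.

Thevenize the base divider: V_Th = V_CC·R_2/(R_1+R_2) = 17×2.2/14.2 = 2.63 V, R_Th = R_1‖R_2 = 1.86 kΩ.
Base-emitter loop: V_Th = I_B·R_Th + V_BE + (β+1)I_B·R_E, so I_B = (2.63 − 0.7) / (1.86 + 251×2.2) = 0.00349 mA.
I_C = β·I_B = 250×0.00349 = 0.873 mA, and I_E = (β+1)I_B = 0.876 mA.
V_CE = V_CC − I_C·R_C − I_E·R_E = 17 − 0.873×1.2 − 0.876×2.2 = 14 V.
V_CE = 14 V > 0.2 V confirms active-region operation.

I_C ≈ 0.87 mA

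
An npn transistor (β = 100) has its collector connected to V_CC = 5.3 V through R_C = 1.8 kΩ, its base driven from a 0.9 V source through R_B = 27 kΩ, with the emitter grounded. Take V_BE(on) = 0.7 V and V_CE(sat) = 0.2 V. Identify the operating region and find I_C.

active; I_C ≈ 0.74 mA

Assume active. Base-emitter loop: I_B = (V_BB − V_BE)/R_B = (0.9 − 0.7)/27 = 0.00741 mA.
I_C = β·I_B = 100×0.00741 = 0.741 mA.
V_CE = V_CC − I_C·R_C = 5.3 − 0.741×1.8 = 3.97 V > V_CE(sat), so the active-region assumption holds.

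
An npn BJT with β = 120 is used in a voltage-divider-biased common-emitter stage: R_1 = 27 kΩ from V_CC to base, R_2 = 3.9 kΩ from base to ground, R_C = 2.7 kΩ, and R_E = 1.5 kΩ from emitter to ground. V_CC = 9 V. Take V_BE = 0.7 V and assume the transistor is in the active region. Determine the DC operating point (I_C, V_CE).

Thevenize the base divider: V_Th = V_CC·R_2/(R_1+R_2) = 9×3.9/30.9 = 1.14 V, R_Th = R_1‖R_2 = 3.41 kΩ.
Base-emitter loop: V_Th = I_B·R_Th + V_BE + (β+1)I_B·R_E, so I_B = (1.14 − 0.7) / (3.41 + 121×1.5) = 0.00236 mA.
I_C = β·I_B = 120×0.00236 = 0.283 mA, and I_E = (β+1)I_B = 0.285 mA.
V_CE = V_CC − I_C·R_C − I_E·R_E = 9 − 0.283×2.7 − 0.285×1.5 = 7.81 V.
V_CE = 7.81 V > 0.2 V confirms active-region operation.

I_C ≈ 0.28 mA, V_CE ≈ 7.8 V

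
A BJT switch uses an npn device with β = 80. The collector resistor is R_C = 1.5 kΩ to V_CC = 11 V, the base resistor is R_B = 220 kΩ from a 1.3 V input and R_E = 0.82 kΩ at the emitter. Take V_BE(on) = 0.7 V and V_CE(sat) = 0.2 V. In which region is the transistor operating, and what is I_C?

Assume active. Base-emitter loop: I_B = (V_BB − V_BE)/(R_B + (β+1)R_E) = (1.3 − 0.7)/(220 + 81×0.82) = 0.00209 mA.
I_C = β·I_B = 80×0.00209 = 0.168 mA.
V_CE = V_CC − I_C·R_C − I_E·R_E = 11 − 0.168×1.5 − 0.17×0.82 = 10.6 V > V_CE(sat), so the active-region assumption holds.

active; I_C ≈ 0.17 mA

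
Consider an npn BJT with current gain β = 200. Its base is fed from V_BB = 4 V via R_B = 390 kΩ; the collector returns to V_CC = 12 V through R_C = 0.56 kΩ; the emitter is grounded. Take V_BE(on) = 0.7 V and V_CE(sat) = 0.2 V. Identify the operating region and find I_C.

active; I_C ≈ 1.7 mA

Assume active. Base-emitter loop: I_B = (V_BB − V_BE)/R_B = (4 − 0.7)/390 = 0.00846 mA.
I_C = β·I_B = 200×0.00846 = 1.69 mA.
V_CE = V_CC − I_C·R_C = 12 − 1.69×0.56 = 11.1 V > V_CE(sat), so the active-region assumption holds.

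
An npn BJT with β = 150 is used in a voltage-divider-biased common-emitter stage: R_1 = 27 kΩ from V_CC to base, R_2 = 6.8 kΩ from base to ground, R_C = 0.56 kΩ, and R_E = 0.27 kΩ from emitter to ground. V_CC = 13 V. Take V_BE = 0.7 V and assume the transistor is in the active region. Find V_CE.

Thevenize the base divider: V_Th = V_CC·R_2/(R_1+R_2) = 13×6.8/33.8 = 2.62 V, R_Th = R_1‖R_2 = 5.43 kΩ.
Base-emitter loop: V_Th = I_B·R_Th + V_BE + (β+1)I_B·R_E, so I_B = (2.62 − 0.7) / (5.43 + 151×0.27) = 0.0415 mA.
I_C = β·I_B = 150×0.0415 = 6.22 mA, and I_E = (β+1)I_B = 6.26 mA.
V_CE = V_CC − I_C·R_C − I_E·R_E = 13 − 6.22×0.56 − 6.26×0.27 = 7.83 V.
V_CE = 7.83 V > 0.2 V confirms active-region operation.

V_CE ≈ 7.8 V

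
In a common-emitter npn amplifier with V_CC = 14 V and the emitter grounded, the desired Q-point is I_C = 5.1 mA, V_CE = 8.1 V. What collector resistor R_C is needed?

R_C ≈ 1.2 kΩ

Collector loop: V_CC = I_C·R_C + V_CE.
R_C = (V_CC − V_CE)/I_C = (14 − 8.1)/5.1 = 1.16 kΩ.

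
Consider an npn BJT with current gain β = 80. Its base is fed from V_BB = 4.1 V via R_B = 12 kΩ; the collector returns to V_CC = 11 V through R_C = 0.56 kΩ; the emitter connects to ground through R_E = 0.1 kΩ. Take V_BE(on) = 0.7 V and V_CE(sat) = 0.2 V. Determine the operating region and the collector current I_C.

Assume active. Base-emitter loop: I_B = (V_BB − V_BE)/(R_B + (β+1)R_E) = (4.1 − 0.7)/(12 + 81×0.1) = 0.169 mA.
I_C = β·I_B = 80×0.169 = 13.5 mA.
V_CE = V_CC − I_C·R_C − I_E·R_E = 11 − 13.5×0.56 − 13.7×0.1 = 2.05 V > V_CE(sat), so the active-region assumption holds.

active; I_C ≈ 14 mA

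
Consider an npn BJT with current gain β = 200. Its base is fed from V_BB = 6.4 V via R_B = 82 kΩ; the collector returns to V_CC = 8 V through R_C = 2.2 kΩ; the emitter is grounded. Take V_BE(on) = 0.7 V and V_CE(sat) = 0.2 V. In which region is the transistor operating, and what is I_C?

saturation; I_C ≈ 3.5 mA

Assume active: I_B = (6.4 − 0.7)/82 = 0.0695 mA, giving I_C = β·I_B = 13.9 mA.
But then V_CE = 8 − 13.9×2.2 = -22.6 V < V_CE(sat) = 0.2 V — impossible in the active region.
So the transistor is saturated. With V_CE = 0.2 V, I_C = (V_CC − 0.2)/R_C = 7.8/2.2 = 3.55 mA.
Check: β·I_B = 13.9 mA > I_C = 3.55 mA, confirming saturation.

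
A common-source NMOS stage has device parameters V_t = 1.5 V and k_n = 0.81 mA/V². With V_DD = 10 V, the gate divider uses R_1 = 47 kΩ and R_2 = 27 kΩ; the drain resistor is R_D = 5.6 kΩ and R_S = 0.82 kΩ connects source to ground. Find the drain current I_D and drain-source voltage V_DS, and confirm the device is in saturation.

I_D ≈ 0.85 mA, V_DS ≈ 4.5 V

V_G = V_DD·R_2/(R_1+R_2) = 10×27/74 = 3.65 V.
Assume saturation: I_D = (k_n/2)(V_GS − V_t)² with V_GS = V_G − I_D·R_S = 3.65 − 0.82·I_D.
Substituting gives 0.272·I_D² − 2.43·I_D + 1.87 = 0, with roots I_D = 0.852 or 8.06 mA.
The root I_D = 8.06 mA gives V_GS = -2.96 V ≤ V_t, so take I_D = 0.852 mA.
Then V_GS = 2.95 V and V_DS = V_DD − I_D(R_D+R_S) = 10 − 0.852×6.42 = 4.53 V.
Saturation requires V_DS ≥ V_GS − V_t = 1.45 V; 4.53 ≥ 1.45 ✓.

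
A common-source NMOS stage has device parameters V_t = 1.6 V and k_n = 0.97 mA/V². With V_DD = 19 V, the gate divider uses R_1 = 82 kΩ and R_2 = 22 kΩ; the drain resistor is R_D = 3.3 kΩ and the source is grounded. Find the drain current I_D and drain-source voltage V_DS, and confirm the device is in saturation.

V_G = V_DD·R_2/(R_1+R_2) = 19×22/104 = 4.02 V. With the source grounded, V_GS = V_G = 4.02 V.
Assume saturation: I_D = (k_n/2)(V_GS − V_t)² = (0.97/2)×(4.02 − 1.6)² = 0.485×2.42² = 2.84 mA.
V_DS = V_DD − I_D·R_D = 19 − 2.84×3.3 = 9.63 V.
Saturation requires V_DS ≥ V_GS − V_t = 2.42 V; 9.63 ≥ 2.42 ✓.

I_D ≈ 2.8 mA, V_DS ≈ 9.6 V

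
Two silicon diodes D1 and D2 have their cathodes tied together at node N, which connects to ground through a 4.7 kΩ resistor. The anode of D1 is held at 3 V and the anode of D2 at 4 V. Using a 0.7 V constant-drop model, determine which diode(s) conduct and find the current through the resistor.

Only D2 conducts; I_R ≈ 0.7 mA

Assume both conduct. Then node N would need to be at both 3−0.7 = 2.3 V and 4−0.7 = 3.3 V, which is impossible.
Assume only D2 conducts: V_N = 4 − 0.7 = 3.3 V, so I_R = 3.3/4.7 = 0.702 mA.
Check D1: its anode-to-cathode voltage is 3 − 3.3 = -0.3 V < 0.7 V, so it is off. The assumption is consistent.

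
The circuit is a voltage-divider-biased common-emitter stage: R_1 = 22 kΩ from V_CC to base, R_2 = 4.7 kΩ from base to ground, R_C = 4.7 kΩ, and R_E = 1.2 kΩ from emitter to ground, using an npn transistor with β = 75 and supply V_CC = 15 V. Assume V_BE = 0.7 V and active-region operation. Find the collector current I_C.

I_C ≈ 1.5 mA

Thevenize the base divider: V_Th = V_CC·R_2/(R_1+R_2) = 15×4.7/26.7 = 2.64 V, R_Th = R_1‖R_2 = 3.87 kΩ.
Base-emitter loop: V_Th = I_B·R_Th + V_BE + (β+1)I_B·R_E, so I_B = (2.64 − 0.7) / (3.87 + 76×1.2) = 0.0204 mA.
I_C = β·I_B = 75×0.0204 = 1.53 mA, and I_E = (β+1)I_B = 1.55 mA.
V_CE = V_CC − I_C·R_C − I_E·R_E = 15 − 1.53×4.7 − 1.55×1.2 = 5.94 V.
V_CE = 5.94 V > 0.2 V confirms active-region operation.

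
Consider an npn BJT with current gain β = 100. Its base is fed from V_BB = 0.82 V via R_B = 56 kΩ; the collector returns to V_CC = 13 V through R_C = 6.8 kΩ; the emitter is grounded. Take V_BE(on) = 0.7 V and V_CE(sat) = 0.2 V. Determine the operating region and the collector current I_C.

Assume active. Base-emitter loop: I_B = (V_BB − V_BE)/R_B = (0.82 − 0.7)/56 = 0.00214 mA.
I_C = β·I_B = 100×0.00214 = 0.214 mA.
V_CE = V_CC − I_C·R_C = 13 − 0.214×6.8 = 11.5 V > V_CE(sat), so the active-region assumption holds.

active; I_C ≈ 0.21 mA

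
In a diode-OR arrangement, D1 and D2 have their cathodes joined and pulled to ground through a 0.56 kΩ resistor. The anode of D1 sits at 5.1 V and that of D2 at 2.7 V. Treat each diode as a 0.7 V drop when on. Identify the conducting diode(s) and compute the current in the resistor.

Only D1 conducts; I_R ≈ 7.9 mA

Assume both conduct. Then node N would need to be at both 5.1−0.7 = 4.4 V and 2.7−0.7 = 2 V, which is impossible.
Assume only D1 conducts: V_N = 5.1 − 0.7 = 4.4 V, so I_R = 4.4/0.56 = 7.86 mA.
Check D2: its anode-to-cathode voltage is 2.7 − 4.4 = -1.7 V < 0.7 V, so it is off. The assumption is consistent.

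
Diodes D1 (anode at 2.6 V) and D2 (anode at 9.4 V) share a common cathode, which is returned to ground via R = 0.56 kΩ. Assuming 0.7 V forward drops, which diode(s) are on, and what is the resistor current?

Assume both conduct. Then node N would need to be at both 2.6−0.7 = 1.9 V and 9.4−0.7 = 8.7 V, which is impossible.
Assume only D2 conducts: V_N = 9.4 − 0.7 = 8.7 V, so I_R = 8.7/0.56 = 15.5 mA.
Check D1: its anode-to-cathode voltage is 2.6 − 8.7 = -6.1 V < 0.7 V, so it is off. The assumption is consistent.

Only D2 conducts; I_R ≈ 16 mA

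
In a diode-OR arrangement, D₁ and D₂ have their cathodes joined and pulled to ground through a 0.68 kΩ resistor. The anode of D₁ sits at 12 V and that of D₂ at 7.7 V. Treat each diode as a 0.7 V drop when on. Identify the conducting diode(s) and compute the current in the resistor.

Only D₁ conducts; I_R ≈ 17 mA

Assume both conduct. Then node N would need to be at both 12−0.7 = 11.3 V and 7.7−0.7 = 7 V, which is impossible.
Assume only D₁ conducts: V_N = 12 − 0.7 = 11.3 V, so I_R = 11.3/0.68 = 16.6 mA.
Check D₂: its anode-to-cathode voltage is 7.7 − 11.3 = -3.6 V < 0.7 V, so it is off. The assumption is consistent.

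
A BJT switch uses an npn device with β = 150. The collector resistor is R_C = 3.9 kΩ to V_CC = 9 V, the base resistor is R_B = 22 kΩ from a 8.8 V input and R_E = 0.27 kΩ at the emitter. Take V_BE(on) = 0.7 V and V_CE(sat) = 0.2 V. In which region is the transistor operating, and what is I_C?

saturation; I_C ≈ 2.1 mA

Assume active: I_B = (8.8 − 0.7)/(22 + 151×0.27) = 0.129 mA, I_C = β·I_B = 19.4 mA.
Then V_CE = 9 − 19.4×3.9 − 19.5×0.27 = -71.8 V < 0.2 V — the active assumption fails.
Re-solve with V_CE = 0.2 V. KCL at the emitter: V_E/R_E = (V_BB−0.7−V_E)/R_B + (V_CC−0.2−V_E)/R_C, giving V_E = 0.655 V.
I_C = (V_CC − 0.2 − V_E)/R_C = (8.8 − 0.655)/3.9 = 2.09 mA.
Check: I_B = (8.1 − 0.655)/22 = 0.338 mA, and β·I_B = 50.8 mA > I_C, confirming saturation.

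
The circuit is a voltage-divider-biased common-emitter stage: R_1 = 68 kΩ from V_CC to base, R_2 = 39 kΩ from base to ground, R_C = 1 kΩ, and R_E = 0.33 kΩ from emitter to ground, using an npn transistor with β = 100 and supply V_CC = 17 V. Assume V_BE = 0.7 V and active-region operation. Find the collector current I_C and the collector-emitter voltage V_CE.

I_C ≈ 9.5 mA, V_CE ≈ 4.4 V

Thevenize the base divider: V_Th = V_CC·R_2/(R_1+R_2) = 17×39/107 = 6.2 V, R_Th = R_1‖R_2 = 24.8 kΩ.
Base-emitter loop: V_Th = I_B·R_Th + V_BE + (β+1)I_B·R_E, so I_B = (6.2 − 0.7) / (24.8 + 101×0.33) = 0.0946 mA.
I_C = β·I_B = 100×0.0946 = 9.46 mA, and I_E = (β+1)I_B = 9.55 mA.
V_CE = V_CC − I_C·R_C − I_E·R_E = 17 − 9.46×1 − 9.55×0.33 = 4.39 V.
V_CE = 4.39 V > 0.2 V confirms active-region operation.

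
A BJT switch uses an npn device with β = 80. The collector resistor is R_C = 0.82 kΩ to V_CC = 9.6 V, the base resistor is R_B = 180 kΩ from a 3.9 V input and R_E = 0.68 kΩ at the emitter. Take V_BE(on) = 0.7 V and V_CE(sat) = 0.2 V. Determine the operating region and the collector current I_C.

active; I_C ≈ 1.1 mA

Assume active. Base-emitter loop: I_B = (V_BB − V_BE)/(R_B + (β+1)R_E) = (3.9 − 0.7)/(180 + 81×0.68) = 0.0136 mA.
I_C = β·I_B = 80×0.0136 = 1.09 mA.
V_CE = V_CC − I_C·R_C − I_E·R_E = 9.6 − 1.09×0.82 − 1.1×0.68 = 7.96 V > V_CE(sat), so the active-region assumption holds.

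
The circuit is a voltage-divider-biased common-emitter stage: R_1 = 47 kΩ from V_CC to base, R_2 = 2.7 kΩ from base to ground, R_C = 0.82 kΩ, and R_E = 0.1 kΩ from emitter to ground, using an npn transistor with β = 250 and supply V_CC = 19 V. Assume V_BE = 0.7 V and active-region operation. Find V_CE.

V_CE ≈ 16 V

Thevenize the base divider: V_Th = V_CC·R_2/(R_1+R_2) = 19×2.7/49.7 = 1.03 V, R_Th = R_1‖R_2 = 2.55 kΩ.
Base-emitter loop: V_Th = I_B·R_Th + V_BE + (β+1)I_B·R_E, so I_B = (1.03 − 0.7) / (2.55 + 251×0.1) = 0.012 mA.
I_C = β·I_B = 250×0.012 = 3 mA, and I_E = (β+1)I_B = 3.02 mA.
V_CE = V_CC − I_C·R_C − I_E·R_E = 19 − 3×0.82 − 3.02×0.1 = 16.2 V.
V_CE = 16.2 V > 0.2 V confirms active-region operation.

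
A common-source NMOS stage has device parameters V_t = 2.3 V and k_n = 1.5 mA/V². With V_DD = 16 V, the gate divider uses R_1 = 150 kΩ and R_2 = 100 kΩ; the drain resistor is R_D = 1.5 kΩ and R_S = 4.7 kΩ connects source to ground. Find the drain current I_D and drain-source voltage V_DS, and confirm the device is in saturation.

V_G = V_DD·R_2/(R_1+R_2) = 16×100/250 = 6.4 V.
Assume saturation: I_D = (k_n/2)(V_GS − V_t)² with V_GS = V_G − I_D·R_S = 6.4 − 4.7·I_D.
Substituting gives 16.6·I_D² − 29.9·I_D + 12.6 = 0, with roots I_D = 0.671 or 1.13 mA.
The root I_D = 1.13 mA gives V_GS = 1.07 V ≤ V_t, so take I_D = 0.671 mA.
Then V_GS = 3.25 V and V_DS = V_DD − I_D(R_D+R_S) = 16 − 0.671×6.2 = 11.8 V.
Saturation requires V_DS ≥ V_GS − V_t = 0.946 V; 11.8 ≥ 0.946 ✓.

I_D ≈ 0.67 mA, V_DS ≈ 12 V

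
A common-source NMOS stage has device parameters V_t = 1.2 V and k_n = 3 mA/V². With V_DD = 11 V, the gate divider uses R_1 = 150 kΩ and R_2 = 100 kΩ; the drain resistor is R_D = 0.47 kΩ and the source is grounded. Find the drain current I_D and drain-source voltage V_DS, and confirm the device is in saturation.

I_D ≈ 15 mA, V_DS ≈ 3.8 V

V_G = V_DD·R_2/(R_1+R_2) = 11×100/250 = 4.4 V. With the source grounded, V_GS = V_G = 4.4 V.
Assume saturation: I_D = (k_n/2)(V_GS − V_t)² = (3/2)×(4.4 − 1.2)² = 1.5×3.2² = 15.4 mA.
V_DS = V_DD − I_D·R_D = 11 − 15.4×0.47 = 3.78 V.
Saturation requires V_DS ≥ V_GS − V_t = 3.2 V; 3.78 ≥ 3.2 ✓.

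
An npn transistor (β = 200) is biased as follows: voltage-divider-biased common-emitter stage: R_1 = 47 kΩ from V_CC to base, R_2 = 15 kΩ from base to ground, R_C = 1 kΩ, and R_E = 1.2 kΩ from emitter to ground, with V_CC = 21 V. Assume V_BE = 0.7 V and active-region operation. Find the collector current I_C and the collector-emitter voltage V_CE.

Thevenize the base divider: V_Th = V_CC·R_2/(R_1+R_2) = 21×15/62 = 5.08 V, R_Th = R_1‖R_2 = 11.4 kΩ.
Base-emitter loop: V_Th = I_B·R_Th + V_BE + (β+1)I_B·R_E, so I_B = (5.08 − 0.7) / (11.4 + 201×1.2) = 0.0173 mA.
I_C = β·I_B = 200×0.0173 = 3.47 mA, and I_E = (β+1)I_B = 3.49 mA.
V_CE = V_CC − I_C·R_C − I_E·R_E = 21 − 3.47×1 − 3.49×1.2 = 13.3 V.
V_CE = 13.3 V > 0.2 V confirms active-region operation.

I_C ≈ 3.5 mA, V_CE ≈ 13 V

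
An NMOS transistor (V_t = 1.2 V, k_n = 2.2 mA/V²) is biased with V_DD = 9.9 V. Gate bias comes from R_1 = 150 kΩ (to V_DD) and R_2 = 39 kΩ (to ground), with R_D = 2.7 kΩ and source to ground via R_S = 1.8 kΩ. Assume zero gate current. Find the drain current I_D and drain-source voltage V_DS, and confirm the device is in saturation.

I_D ≈ 0.22 mA, V_DS ≈ 8.9 V

V_G = V_DD·R_2/(R_1+R_2) = 9.9×39/189 = 2.04 V.
Assume saturation: I_D = (k_n/2)(V_GS − V_t)² with V_GS = V_G − I_D·R_S = 2.04 − 1.8·I_D.
Substituting gives 3.56·I_D² − 4.34·I_D + 0.781 = 0, with roots I_D = 0.22 or 0.997 mA.
The root I_D = 0.997 mA gives V_GS = 0.248 V ≤ V_t, so take I_D = 0.22 mA.
Then V_GS = 1.65 V and V_DS = V_DD − I_D(R_D+R_S) = 9.9 − 0.22×4.5 = 8.91 V.
Saturation requires V_DS ≥ V_GS − V_t = 0.447 V; 8.91 ≥ 0.447 ✓.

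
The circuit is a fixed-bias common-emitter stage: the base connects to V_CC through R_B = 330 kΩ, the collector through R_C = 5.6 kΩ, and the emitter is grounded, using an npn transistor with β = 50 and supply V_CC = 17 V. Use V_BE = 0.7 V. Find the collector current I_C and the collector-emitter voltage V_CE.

Base loop: V_CC = I_B·R_B + V_BE, so I_B = (17 − 0.7)/330 kΩ = 0.0494 mA.
In the active region I_C = β·I_B = 50 × 0.0494 = 2.47 mA.
Collector loop: V_CE = V_CC − I_C·R_C = 17 − 2.47×5.6 = 3.17 V.
Since V_CE = 3.17 V > V_CE(sat) ≈ 0.2 V, the transistor is in the active region as assumed.

I_C ≈ 2.5 mA, V_CE ≈ 3.2 V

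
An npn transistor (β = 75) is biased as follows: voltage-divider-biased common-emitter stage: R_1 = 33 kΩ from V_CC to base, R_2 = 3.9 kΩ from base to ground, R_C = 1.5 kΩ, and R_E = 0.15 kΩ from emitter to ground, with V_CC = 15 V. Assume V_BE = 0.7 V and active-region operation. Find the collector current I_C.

Thevenize the base divider: V_Th = V_CC·R_2/(R_1+R_2) = 15×3.9/36.9 = 1.59 V, R_Th = R_1‖R_2 = 3.49 kΩ.
Base-emitter loop: V_Th = I_B·R_Th + V_BE + (β+1)I_B·R_E, so I_B = (1.59 − 0.7) / (3.49 + 76×0.15) = 0.0595 mA.
I_C = β·I_B = 75×0.0595 = 4.46 mA, and I_E = (β+1)I_B = 4.52 mA.
V_CE = V_CC − I_C·R_C − I_E·R_E = 15 − 4.46×1.5 − 4.52×0.15 = 7.63 V.
V_CE = 7.63 V > 0.2 V confirms active-region operation.

I_C ≈ 4.5 mA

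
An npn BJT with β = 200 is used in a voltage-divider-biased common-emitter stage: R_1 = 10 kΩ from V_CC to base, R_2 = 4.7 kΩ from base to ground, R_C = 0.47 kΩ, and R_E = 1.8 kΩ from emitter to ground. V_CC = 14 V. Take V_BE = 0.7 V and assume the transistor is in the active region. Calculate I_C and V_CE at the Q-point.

Thevenize the base divider: V_Th = V_CC·R_2/(R_1+R_2) = 14×4.7/14.7 = 4.48 V, R_Th = R_1‖R_2 = 3.2 kΩ.
Base-emitter loop: V_Th = I_B·R_Th + V_BE + (β+1)I_B·R_E, so I_B = (4.48 − 0.7) / (3.2 + 201×1.8) = 0.0103 mA.
I_C = β·I_B = 200×0.0103 = 2.07 mA, and I_E = (β+1)I_B = 2.08 mA.
V_CE = V_CC − I_C·R_C − I_E·R_E = 14 − 2.07×0.47 − 2.08×1.8 = 9.28 V.
V_CE = 9.28 V > 0.2 V confirms active-region operation.

I_C ≈ 2.1 mA, V_CE ≈ 9.3 V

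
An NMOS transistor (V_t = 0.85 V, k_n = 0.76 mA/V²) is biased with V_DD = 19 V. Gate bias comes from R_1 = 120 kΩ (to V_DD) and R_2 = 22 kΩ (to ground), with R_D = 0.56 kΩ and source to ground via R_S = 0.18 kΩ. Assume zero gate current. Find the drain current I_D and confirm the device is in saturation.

V_G = V_DD·R_2/(R_1+R_2) = 19×22/142 = 2.94 V.
Assume saturation: I_D = (k_n/2)(V_GS − V_t)² with V_GS = V_G − I_D·R_S = 2.94 − 0.18·I_D.
Substituting gives 0.0123·I_D² − 1.29·I_D + 1.67 = 0, with roots I_D = 1.31 or 103 mA.
The root I_D = 103 mA gives V_GS = -15.6 V ≤ V_t, so take I_D = 1.31 mA.
Then V_GS = 2.71 V and V_DS = V_DD − I_D(R_D+R_S) = 19 − 1.31×0.74 = 18 V.
Saturation requires V_DS ≥ V_GS − V_t = 1.86 V; 18 ≥ 1.86 ✓.

I_D ≈ 1.3 mA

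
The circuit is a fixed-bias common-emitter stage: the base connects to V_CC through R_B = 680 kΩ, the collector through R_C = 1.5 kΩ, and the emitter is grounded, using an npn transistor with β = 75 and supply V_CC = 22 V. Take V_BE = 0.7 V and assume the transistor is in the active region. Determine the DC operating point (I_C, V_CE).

I_C ≈ 2.3 mA, V_CE ≈ 18 V

Base loop: V_CC = I_B·R_B + V_BE, so I_B = (22 − 0.7)/680 kΩ = 0.0313 mA.
In the active region I_C = β·I_B = 75 × 0.0313 = 2.35 mA.
Collector loop: V_CE = V_CC − I_C·R_C = 22 − 2.35×1.5 = 18.5 V.
Since V_CE = 18.5 V > V_CE(sat) ≈ 0.2 V, the transistor is in the active region as assumed.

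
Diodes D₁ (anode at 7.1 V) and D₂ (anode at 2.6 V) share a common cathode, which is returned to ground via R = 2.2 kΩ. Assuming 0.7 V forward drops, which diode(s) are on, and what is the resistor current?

Only D₁ conducts; I_R ≈ 2.9 mA

Assume both conduct. Then node N would need to be at both 7.1−0.7 = 6.4 V and 2.6−0.7 = 1.9 V, which is impossible.
Assume only D₁ conducts: V_N = 7.1 − 0.7 = 6.4 V, so I_R = 6.4/2.2 = 2.91 mA.
Check D₂: its anode-to-cathode voltage is 2.6 − 6.4 = -3.8 V < 0.7 V, so it is off. The assumption is consistent.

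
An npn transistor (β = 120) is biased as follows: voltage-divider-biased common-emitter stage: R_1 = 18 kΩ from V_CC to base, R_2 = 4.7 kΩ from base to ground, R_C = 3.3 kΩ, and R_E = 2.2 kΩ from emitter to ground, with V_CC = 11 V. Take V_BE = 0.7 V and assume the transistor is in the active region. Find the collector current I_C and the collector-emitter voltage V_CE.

I_C ≈ 0.7 mA, V_CE ≈ 7.1 V

Thevenize the base divider: V_Th = V_CC·R_2/(R_1+R_2) = 11×4.7/22.7 = 2.28 V, R_Th = R_1‖R_2 = 3.73 kΩ.
Base-emitter loop: V_Th = I_B·R_Th + V_BE + (β+1)I_B·R_E, so I_B = (2.28 − 0.7) / (3.73 + 121×2.2) = 0.00584 mA.
I_C = β·I_B = 120×0.00584 = 0.701 mA, and I_E = (β+1)I_B = 0.707 mA.
V_CE = V_CC − I_C·R_C − I_E·R_E = 11 − 0.701×3.3 − 0.707×2.2 = 7.13 V.
V_CE = 7.13 V > 0.2 V confirms active-region operation.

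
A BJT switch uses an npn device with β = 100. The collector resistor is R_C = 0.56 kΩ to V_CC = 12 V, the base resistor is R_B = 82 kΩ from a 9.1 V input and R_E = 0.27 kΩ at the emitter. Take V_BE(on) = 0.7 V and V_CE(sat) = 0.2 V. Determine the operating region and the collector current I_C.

Assume active. Base-emitter loop: I_B = (V_BB − V_BE)/(R_B + (β+1)R_E) = (9.1 − 0.7)/(82 + 101×0.27) = 0.0769 mA.
I_C = β·I_B = 100×0.0769 = 7.69 mA.
V_CE = V_CC − I_C·R_C − I_E·R_E = 12 − 7.69×0.56 − 7.76×0.27 = 5.6 V > V_CE(sat), so the active-region assumption holds.

active; I_C ≈ 7.7 mA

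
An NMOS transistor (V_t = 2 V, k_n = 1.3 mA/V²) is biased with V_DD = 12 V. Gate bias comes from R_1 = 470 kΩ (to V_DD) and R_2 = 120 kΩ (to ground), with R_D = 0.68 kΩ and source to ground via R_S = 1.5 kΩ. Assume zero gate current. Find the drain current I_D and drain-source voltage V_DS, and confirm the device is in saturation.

V_G = V_DD·R_2/(R_1+R_2) = 12×120/590 = 2.44 V.
Assume saturation: I_D = (k_n/2)(V_GS − V_t)² with V_GS = V_G − I_D·R_S = 2.44 − 1.5·I_D.
Substituting gives 1.46·I_D² − 1.86·I_D + 0.126 = 0, with roots I_D = 0.072 or 1.2 mA.
The root I_D = 1.2 mA gives V_GS = 0.642 V ≤ V_t, so take I_D = 0.072 mA.
Then V_GS = 2.33 V and V_DS = V_DD − I_D(R_D+R_S) = 12 − 0.072×2.18 = 11.8 V.
Saturation requires V_DS ≥ V_GS − V_t = 0.333 V; 11.8 ≥ 0.333 ✓.

I_D ≈ 0.072 mA, V_DS ≈ 12 V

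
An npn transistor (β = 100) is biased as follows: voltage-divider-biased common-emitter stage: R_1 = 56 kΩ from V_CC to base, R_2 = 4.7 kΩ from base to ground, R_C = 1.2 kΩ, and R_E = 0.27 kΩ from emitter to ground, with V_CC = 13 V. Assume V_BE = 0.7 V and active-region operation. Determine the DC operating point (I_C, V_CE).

I_C ≈ 0.97 mA, V_CE ≈ 12 V

Thevenize the base divider: V_Th = V_CC·R_2/(R_1+R_2) = 13×4.7/60.7 = 1.01 V, R_Th = R_1‖R_2 = 4.34 kΩ.
Base-emitter loop: V_Th = I_B·R_Th + V_BE + (β+1)I_B·R_E, so I_B = (1.01 − 0.7) / (4.34 + 101×0.27) = 0.0097 mA.
I_C = β·I_B = 100×0.0097 = 0.97 mA, and I_E = (β+1)I_B = 0.98 mA.
V_CE = V_CC − I_C·R_C − I_E·R_E = 13 − 0.97×1.2 − 0.98×0.27 = 11.6 V.
V_CE = 11.6 V > 0.2 V confirms active-region operation.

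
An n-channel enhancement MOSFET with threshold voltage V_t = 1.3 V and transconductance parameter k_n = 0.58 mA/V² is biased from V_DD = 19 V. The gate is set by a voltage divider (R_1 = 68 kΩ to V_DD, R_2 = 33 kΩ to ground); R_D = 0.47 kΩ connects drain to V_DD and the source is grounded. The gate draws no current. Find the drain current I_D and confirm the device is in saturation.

I_D ≈ 7 mA

V_G = V_DD·R_2/(R_1+R_2) = 19×33/101 = 6.21 V. With the source grounded, V_GS = V_G = 6.21 V.
Assume saturation: I_D = (k_n/2)(V_GS − V_t)² = (0.58/2)×(6.21 − 1.3)² = 0.29×4.91² = 6.99 mA.
V_DS = V_DD − I_D·R_D = 19 − 6.99×0.47 = 15.7 V.
Saturation requires V_DS ≥ V_GS − V_t = 4.91 V; 15.7 ≥ 4.91 ✓.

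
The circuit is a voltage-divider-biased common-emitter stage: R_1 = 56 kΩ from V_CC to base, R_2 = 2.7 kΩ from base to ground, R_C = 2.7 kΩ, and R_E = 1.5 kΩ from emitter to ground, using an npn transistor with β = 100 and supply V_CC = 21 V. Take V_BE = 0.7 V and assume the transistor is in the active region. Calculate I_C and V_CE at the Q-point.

I_C ≈ 0.17 mA, V_CE ≈ 20 V

Thevenize the base divider: V_Th = V_CC·R_2/(R_1+R_2) = 21×2.7/58.7 = 0.966 V, R_Th = R_1‖R_2 = 2.58 kΩ.
Base-emitter loop: V_Th = I_B·R_Th + V_BE + (β+1)I_B·R_E, so I_B = (0.966 − 0.7) / (2.58 + 101×1.5) = 0.00173 mA.
I_C = β·I_B = 100×0.00173 = 0.173 mA, and I_E = (β+1)I_B = 0.174 mA.
V_CE = V_CC − I_C·R_C − I_E·R_E = 21 − 0.173×2.7 − 0.174×1.5 = 20.3 V.
V_CE = 20.3 V > 0.2 V confirms active-region operation.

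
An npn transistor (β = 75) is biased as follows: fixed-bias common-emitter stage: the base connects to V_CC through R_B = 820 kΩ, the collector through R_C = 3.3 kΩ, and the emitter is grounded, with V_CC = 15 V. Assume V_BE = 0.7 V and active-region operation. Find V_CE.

Base loop: V_CC = I_B·R_B + V_BE, so I_B = (15 − 0.7)/820 kΩ = 0.0174 mA.
In the active region I_C = β·I_B = 75 × 0.0174 = 1.31 mA.
Collector loop: V_CE = V_CC − I_C·R_C = 15 − 1.31×3.3 = 10.7 V.
Since V_CE = 10.7 V > V_CE(sat) ≈ 0.2 V, the transistor is in the active region as assumed.

V_CE ≈ 11 V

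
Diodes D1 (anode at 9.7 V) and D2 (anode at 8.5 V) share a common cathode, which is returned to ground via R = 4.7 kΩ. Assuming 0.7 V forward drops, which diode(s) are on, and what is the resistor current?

Only D1 conducts; I_R ≈ 1.9 mA

Assume both conduct. Then node N would need to be at both 9.7−0.7 = 9 V and 8.5−0.7 = 7.8 V, which is impossible.
Assume only D1 conducts: V_N = 9.7 − 0.7 = 9 V, so I_R = 9/4.7 = 1.91 mA.
Check D2: its anode-to-cathode voltage is 8.5 − 9 = -0.5 V < 0.7 V, so it is off. The assumption is consistent.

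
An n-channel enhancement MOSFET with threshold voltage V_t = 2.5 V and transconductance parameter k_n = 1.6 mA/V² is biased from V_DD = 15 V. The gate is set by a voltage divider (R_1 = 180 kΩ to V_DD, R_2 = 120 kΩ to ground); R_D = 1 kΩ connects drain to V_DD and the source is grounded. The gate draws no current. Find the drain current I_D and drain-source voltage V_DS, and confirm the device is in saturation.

V_G = V_DD·R_2/(R_1+R_2) = 15×120/300 = 6 V. With the source grounded, V_GS = V_G = 6 V.
Assume saturation: I_D = (k_n/2)(V_GS − V_t)² = (1.6/2)×(6 − 2.5)² = 0.8×3.5² = 9.8 mA.
V_DS = V_DD − I_D·R_D = 15 − 9.8×1 = 5.2 V.
Saturation requires V_DS ≥ V_GS − V_t = 3.5 V; 5.2 ≥ 3.5 ✓.

I_D ≈ 9.8 mA, V_DS ≈ 5.2 V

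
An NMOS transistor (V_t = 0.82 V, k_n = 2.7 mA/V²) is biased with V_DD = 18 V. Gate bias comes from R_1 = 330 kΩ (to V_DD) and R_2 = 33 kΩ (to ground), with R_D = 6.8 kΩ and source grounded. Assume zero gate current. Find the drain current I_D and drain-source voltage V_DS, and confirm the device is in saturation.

I_D ≈ 0.9 mA, V_DS ≈ 12 V

V_G = V_DD·R_2/(R_1+R_2) = 18×33/363 = 1.64 V. With the source grounded, V_GS = V_G = 1.64 V.
Assume saturation: I_D = (k_n/2)(V_GS − V_t)² = (2.7/2)×(1.64 − 0.82)² = 1.35×0.816² = 0.9 mA.
V_DS = V_DD − I_D·R_D = 18 − 0.9×6.8 = 11.9 V.
Saturation requires V_DS ≥ V_GS − V_t = 0.816 V; 11.9 ≥ 0.816 ✓.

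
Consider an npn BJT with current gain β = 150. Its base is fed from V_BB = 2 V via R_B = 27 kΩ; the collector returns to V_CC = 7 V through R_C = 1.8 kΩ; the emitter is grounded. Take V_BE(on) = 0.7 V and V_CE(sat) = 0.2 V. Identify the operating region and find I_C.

Assume active: I_B = (2 − 0.7)/27 = 0.0481 mA, giving I_C = β·I_B = 7.22 mA.
But then V_CE = 7 − 7.22×1.8 = -6 V < V_CE(sat) = 0.2 V — impossible in the active region.
So the transistor is saturated. With V_CE = 0.2 V, I_C = (V_CC − 0.2)/R_C = 6.8/1.8 = 3.78 mA.
Check: β·I_B = 7.22 mA > I_C = 3.78 mA, confirming saturation.

saturation; I_C ≈ 3.8 mA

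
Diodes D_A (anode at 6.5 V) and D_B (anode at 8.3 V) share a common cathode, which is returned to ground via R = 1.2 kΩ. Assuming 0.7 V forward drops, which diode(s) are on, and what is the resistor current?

Assume both conduct. Then node N would need to be at both 6.5−0.7 = 5.8 V and 8.3−0.7 = 7.6 V, which is impossible.
Assume only D_B conducts: V_N = 8.3 − 0.7 = 7.6 V, so I_R = 7.6/1.2 = 6.33 mA.
Check D_A: its anode-to-cathode voltage is 6.5 − 7.6 = -1.1 V < 0.7 V, so it is off. The assumption is consistent.

Only D_B conducts; I_R ≈ 6.3 mA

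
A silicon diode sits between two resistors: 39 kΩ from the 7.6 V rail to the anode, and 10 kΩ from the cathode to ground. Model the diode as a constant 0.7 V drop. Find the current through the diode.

The two resistors are in series with the diode, so KVL gives 7.6 = I·39 + 0.7 + I·10.
I = (7.6 − 0.7) / (39 + 10) kΩ = 6.9 / 49 = 0.141 mA.

I ≈ 0.14 mA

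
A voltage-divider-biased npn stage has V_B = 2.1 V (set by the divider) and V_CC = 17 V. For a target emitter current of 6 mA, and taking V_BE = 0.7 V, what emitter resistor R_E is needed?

V_E = V_B − V_BE = 2.1 − 0.7 = 1.4 V.
R_E = V_E / I_E = 1.4 / 6 = 0.233 kΩ.

R_E ≈ 0.23 kΩ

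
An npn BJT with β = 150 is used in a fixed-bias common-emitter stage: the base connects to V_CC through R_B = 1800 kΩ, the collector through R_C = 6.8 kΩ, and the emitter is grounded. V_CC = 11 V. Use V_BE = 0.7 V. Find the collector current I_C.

Base loop: V_CC = I_B·R_B + V_BE, so I_B = (11 − 0.7)/1800 kΩ = 0.00572 mA.
In the active region I_C = β·I_B = 150 × 0.00572 = 0.858 mA.
Collector loop: V_CE = V_CC − I_C·R_C = 11 − 0.858×6.8 = 5.16 V.
Since V_CE = 5.16 V > V_CE(sat) ≈ 0.2 V, the transistor is in the active region as assumed.

I_C ≈ 0.86 mA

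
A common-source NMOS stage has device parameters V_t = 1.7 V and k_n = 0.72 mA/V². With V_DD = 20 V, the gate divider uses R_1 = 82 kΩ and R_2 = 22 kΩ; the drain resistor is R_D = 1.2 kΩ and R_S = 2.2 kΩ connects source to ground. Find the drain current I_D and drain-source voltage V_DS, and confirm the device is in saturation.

I_D ≈ 0.58 mA, V_DS ≈ 18 V

V_G = V_DD·R_2/(R_1+R_2) = 20×22/104 = 4.23 V.
Assume saturation: I_D = (k_n/2)(V_GS − V_t)² with V_GS = V_G − I_D·R_S = 4.23 − 2.2·I_D.
Substituting gives 1.74·I_D² − 5.01·I_D + 2.31 = 0, with roots I_D = 0.576 or 2.3 mA.
The root I_D = 2.3 mA gives V_GS = -0.827 V ≤ V_t, so take I_D = 0.576 mA.
Then V_GS = 2.96 V and V_DS = V_DD − I_D(R_D+R_S) = 20 − 0.576×3.4 = 18 V.
Saturation requires V_DS ≥ V_GS − V_t = 1.26 V; 18 ≥ 1.26 ✓.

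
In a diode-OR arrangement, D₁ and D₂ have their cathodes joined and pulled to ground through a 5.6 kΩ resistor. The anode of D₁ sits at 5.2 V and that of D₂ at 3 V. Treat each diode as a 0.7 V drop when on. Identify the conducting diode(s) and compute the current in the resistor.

Only D₁ conducts; I_R ≈ 0.8 mA

Assume both conduct. Then node N would need to be at both 5.2−0.7 = 4.5 V and 3−0.7 = 2.3 V, which is impossible.
Assume only D₁ conducts: V_N = 5.2 − 0.7 = 4.5 V, so I_R = 4.5/5.6 = 0.804 mA.
Check D₂: its anode-to-cathode voltage is 3 − 4.5 = -1.5 V < 0.7 V, so it is off. The assumption is consistent.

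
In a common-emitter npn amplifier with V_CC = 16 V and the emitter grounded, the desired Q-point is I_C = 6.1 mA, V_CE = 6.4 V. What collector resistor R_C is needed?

R_C ≈ 1.6 kΩ

Collector loop: V_CC = I_C·R_C + V_CE.
R_C = (V_CC − V_CE)/I_C = (16 − 6.4)/6.1 = 1.57 kΩ.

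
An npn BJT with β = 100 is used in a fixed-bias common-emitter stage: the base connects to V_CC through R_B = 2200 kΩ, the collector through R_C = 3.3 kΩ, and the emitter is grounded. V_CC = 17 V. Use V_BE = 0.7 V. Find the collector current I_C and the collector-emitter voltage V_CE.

Base loop: V_CC = I_B·R_B + V_BE, so I_B = (17 − 0.7)/2200 kΩ = 0.00741 mA.
In the active region I_C = β·I_B = 100 × 0.00741 = 0.741 mA.
Collector loop: V_CE = V_CC − I_C·R_C = 17 − 0.741×3.3 = 14.6 V.
Since V_CE = 14.6 V > V_CE(sat) ≈ 0.2 V, the transistor is in the active region as assumed.

I_C ≈ 0.74 mA, V_CE ≈ 15 V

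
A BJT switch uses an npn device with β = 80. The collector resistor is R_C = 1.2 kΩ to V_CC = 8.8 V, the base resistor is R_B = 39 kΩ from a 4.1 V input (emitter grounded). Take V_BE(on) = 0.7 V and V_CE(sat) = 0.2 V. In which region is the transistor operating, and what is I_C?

active; I_C ≈ 7 mA

Assume active. Base-emitter loop: I_B = (V_BB − V_BE)/R_B = (4.1 − 0.7)/39 = 0.0872 mA.
I_C = β·I_B = 80×0.0872 = 6.97 mA.
V_CE = V_CC − I_C·R_C = 8.8 − 6.97×1.2 = 0.431 V > V_CE(sat), so the active-region assumption holds.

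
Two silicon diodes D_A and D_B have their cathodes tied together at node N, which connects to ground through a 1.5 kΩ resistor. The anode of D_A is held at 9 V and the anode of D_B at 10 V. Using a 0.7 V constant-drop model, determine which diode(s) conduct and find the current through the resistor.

Only D_B conducts; I_R ≈ 6.2 mA

Assume both conduct. Then node N would need to be at both 9−0.7 = 8.3 V and 10−0.7 = 9.3 V, which is impossible.
Assume only D_B conducts: V_N = 10 − 0.7 = 9.3 V, so I_R = 9.3/1.5 = 6.2 mA.
Check D_A: its anode-to-cathode voltage is 9 − 9.3 = -0.3 V < 0.7 V, so it is off. The assumption is consistent.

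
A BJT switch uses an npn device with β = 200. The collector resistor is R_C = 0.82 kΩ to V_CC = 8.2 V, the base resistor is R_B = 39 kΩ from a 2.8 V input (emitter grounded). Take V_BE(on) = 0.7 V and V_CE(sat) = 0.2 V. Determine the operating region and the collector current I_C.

saturation; I_C ≈ 9.8 mA

Assume active: I_B = (2.8 − 0.7)/39 = 0.0538 mA, giving I_C = β·I_B = 10.8 mA.
But then V_CE = 8.2 − 10.8×0.82 = -0.631 V < V_CE(sat) = 0.2 V — impossible in the active region.
So the transistor is saturated. With V_CE = 0.2 V, I_C = (V_CC − 0.2)/R_C = 8/0.82 = 9.76 mA.
Check: β·I_B = 10.8 mA > I_C = 9.76 mA, confirming saturation.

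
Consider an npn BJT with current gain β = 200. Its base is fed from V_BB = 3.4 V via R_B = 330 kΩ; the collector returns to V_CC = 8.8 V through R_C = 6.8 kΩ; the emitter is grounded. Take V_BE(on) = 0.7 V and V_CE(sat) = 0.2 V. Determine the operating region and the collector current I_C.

saturation; I_C ≈ 1.3 mA

Assume active: I_B = (3.4 − 0.7)/330 = 0.00818 mA, giving I_C = β·I_B = 1.64 mA.
But then V_CE = 8.8 − 1.64×6.8 = -2.33 V < V_CE(sat) = 0.2 V — impossible in the active region.
So the transistor is saturated. With V_CE = 0.2 V, I_C = (V_CC − 0.2)/R_C = 8.6/6.8 = 1.26 mA.
Check: β·I_B = 1.64 mA > I_C = 1.26 mA, confirming saturation.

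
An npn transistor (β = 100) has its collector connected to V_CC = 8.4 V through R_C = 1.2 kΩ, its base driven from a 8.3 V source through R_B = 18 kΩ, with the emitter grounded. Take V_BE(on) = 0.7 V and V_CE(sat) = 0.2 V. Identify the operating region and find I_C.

Assume active: I_B = (8.3 − 0.7)/18 = 0.422 mA, giving I_C = β·I_B = 42.2 mA.
But then V_CE = 8.4 − 42.2×1.2 = -42.3 V < V_CE(sat) = 0.2 V — impossible in the active region.
So the transistor is saturated. With V_CE = 0.2 V, I_C = (V_CC − 0.2)/R_C = 8.2/1.2 = 6.83 mA.
Check: β·I_B = 42.2 mA > I_C = 6.83 mA, confirming saturation.

saturation; I_C ≈ 6.8 mA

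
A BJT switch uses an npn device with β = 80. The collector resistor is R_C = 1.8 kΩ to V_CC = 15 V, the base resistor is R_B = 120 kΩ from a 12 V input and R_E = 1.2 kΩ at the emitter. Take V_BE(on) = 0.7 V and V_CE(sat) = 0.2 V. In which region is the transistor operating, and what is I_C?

Assume active. Base-emitter loop: I_B = (V_BB − V_BE)/(R_B + (β+1)R_E) = (12 − 0.7)/(120 + 81×1.2) = 0.052 mA.
I_C = β·I_B = 80×0.052 = 4.16 mA.
V_CE = V_CC − I_C·R_C − I_E·R_E = 15 − 4.16×1.8 − 4.21×1.2 = 2.45 V > V_CE(sat), so the active-region assumption holds.

active; I_C ≈ 4.2 mA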